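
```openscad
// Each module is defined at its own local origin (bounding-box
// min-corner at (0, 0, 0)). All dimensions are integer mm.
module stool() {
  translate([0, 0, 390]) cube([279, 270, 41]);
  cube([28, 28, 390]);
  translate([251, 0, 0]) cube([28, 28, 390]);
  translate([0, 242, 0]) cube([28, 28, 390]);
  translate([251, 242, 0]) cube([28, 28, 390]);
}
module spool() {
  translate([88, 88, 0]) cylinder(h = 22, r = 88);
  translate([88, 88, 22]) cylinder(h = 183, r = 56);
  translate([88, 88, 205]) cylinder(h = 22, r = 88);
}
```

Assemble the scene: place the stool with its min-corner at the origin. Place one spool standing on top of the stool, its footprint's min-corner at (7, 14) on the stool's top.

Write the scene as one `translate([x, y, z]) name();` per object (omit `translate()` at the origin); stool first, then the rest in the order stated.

stool();
translate([7, 14, 431]) spool();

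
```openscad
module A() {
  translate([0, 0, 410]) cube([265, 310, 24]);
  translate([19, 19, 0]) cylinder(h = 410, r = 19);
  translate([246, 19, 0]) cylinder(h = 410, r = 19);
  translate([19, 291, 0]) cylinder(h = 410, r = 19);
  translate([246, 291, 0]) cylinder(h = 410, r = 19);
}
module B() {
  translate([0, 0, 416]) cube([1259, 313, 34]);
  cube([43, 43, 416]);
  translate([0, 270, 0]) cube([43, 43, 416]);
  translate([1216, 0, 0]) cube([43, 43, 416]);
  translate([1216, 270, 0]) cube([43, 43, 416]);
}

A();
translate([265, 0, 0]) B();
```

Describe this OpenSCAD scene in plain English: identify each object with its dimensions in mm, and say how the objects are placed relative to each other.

A is a four-legged stool. The seat is a 265×310×24 mm slab whose top surface is at z = 434 mm; four round legs, each 38 mm in diameter, run from the floor (z = 0) to the underside of the seat, each leg's axis is inset half a diameter from the nearest pair of seat edges (so the leg's bounding box is flush with the corner).

B is a long wooden bench with a 1259 mm (x) × 313 mm (y) seat, 34 mm thick, its top surface 450 mm above the floor. Four 43 mm square legs at the seat corners, flush with the edges, run from z = 0 to the seat underside.

The bench is against the stool's +x side, with their −y faces flush.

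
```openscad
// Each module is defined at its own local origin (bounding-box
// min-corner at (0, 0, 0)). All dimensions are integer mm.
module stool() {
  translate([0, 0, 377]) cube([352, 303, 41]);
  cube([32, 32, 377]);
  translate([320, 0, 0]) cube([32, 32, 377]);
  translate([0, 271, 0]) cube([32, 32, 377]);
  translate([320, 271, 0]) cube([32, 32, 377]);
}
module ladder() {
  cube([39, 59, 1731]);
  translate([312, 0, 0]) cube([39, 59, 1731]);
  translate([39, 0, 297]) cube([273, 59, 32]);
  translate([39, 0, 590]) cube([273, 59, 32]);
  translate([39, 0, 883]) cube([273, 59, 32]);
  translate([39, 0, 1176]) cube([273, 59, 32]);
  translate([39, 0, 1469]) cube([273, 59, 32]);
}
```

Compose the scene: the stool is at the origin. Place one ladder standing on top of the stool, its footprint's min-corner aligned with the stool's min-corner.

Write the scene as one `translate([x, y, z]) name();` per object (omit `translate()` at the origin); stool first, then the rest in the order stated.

stool();
translate([0, 0, 418]) ladder();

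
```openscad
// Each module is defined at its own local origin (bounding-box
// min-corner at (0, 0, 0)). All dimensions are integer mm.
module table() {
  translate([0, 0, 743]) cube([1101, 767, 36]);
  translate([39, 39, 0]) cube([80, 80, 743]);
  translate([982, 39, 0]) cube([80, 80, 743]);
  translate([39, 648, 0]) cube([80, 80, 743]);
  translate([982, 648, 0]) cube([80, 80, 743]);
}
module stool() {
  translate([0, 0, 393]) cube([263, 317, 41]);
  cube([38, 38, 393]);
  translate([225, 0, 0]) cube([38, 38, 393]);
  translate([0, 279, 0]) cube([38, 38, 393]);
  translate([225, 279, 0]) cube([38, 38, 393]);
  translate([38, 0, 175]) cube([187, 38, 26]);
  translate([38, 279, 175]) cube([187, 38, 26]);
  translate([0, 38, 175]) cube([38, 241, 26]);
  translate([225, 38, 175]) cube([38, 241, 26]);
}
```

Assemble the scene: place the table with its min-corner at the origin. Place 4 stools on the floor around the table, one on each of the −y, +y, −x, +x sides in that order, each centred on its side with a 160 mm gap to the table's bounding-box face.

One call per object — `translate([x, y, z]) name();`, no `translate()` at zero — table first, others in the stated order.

table();
translate([419, -477, 0]) stool();
translate([419, 927, 0]) stool();
translate([-423, 225, 0]) stool();
translate([1261, 225, 0]) stool();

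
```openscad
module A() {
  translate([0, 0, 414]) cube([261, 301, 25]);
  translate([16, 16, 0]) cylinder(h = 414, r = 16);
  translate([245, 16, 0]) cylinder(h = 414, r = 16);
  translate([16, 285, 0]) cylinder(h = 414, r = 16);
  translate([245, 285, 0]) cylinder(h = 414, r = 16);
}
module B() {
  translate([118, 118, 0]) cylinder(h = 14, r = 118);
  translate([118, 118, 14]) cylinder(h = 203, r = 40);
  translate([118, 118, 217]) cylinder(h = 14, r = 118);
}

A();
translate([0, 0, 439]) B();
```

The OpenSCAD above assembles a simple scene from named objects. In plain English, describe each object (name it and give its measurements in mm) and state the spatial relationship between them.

A is a simple wooden stool: a rectangular seat 261 mm (x) by 301 mm (y), 25 mm thick, top face at z = 439 mm, on four round legs, each 32 mm in diameter. The legs rest on z = 0, each leg's axis is inset half a diameter from the nearest pair of seat edges (so the leg's bounding box is flush with the corner).

B is a spool: two coaxial disc flanges of radius 118 mm and thickness 14 mm, joined by a core cylinder of radius 40 mm and height 203 mm. The lower flange rests on z = 0 and the three cylinders share a vertical axis.

The spool is on top of the stool.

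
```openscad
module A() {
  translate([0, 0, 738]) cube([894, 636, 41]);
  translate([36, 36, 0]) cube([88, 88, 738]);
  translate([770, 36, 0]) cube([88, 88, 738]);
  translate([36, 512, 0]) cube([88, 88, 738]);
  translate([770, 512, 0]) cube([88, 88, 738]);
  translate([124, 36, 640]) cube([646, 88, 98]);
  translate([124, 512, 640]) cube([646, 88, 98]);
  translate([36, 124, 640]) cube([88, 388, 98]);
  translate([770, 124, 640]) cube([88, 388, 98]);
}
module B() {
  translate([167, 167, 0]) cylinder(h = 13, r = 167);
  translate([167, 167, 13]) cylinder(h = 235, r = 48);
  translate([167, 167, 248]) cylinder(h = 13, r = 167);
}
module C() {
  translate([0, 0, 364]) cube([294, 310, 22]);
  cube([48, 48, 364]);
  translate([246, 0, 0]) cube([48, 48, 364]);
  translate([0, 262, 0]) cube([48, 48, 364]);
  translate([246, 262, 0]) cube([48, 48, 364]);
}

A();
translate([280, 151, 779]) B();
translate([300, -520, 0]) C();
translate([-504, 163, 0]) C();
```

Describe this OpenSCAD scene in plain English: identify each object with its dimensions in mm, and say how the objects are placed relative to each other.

A is a rectangular dining table. The top is 894×636×41 mm with its upper surface at z = 779 mm. It stands on four 88×88 mm square legs, each inset 36 mm from the nearest pair of top edges, running from the floor to the underside of the top. Four apron rails, 88 mm thick and 98 mm tall, run between adjacent legs with their top edges flush with the underside of the top and their outer faces flush with the legs' outer faces.

B is a spool: two coaxial disc flanges of radius 167 mm and thickness 13 mm, joined by a core cylinder of radius 48 mm and height 235 mm. The lower flange rests on z = 0 and the three cylinders share a vertical axis.

C is a four-legged stool. The seat is a 294×310×22 mm slab whose top surface is at z = 386 mm; four square legs, each 48×48 mm in cross-section, run from the floor (z = 0) to the underside of the seat, each flush with a corner of the seat.

The spool is on top of the table, centred. Two stools sit around the table at the −y, −x sides.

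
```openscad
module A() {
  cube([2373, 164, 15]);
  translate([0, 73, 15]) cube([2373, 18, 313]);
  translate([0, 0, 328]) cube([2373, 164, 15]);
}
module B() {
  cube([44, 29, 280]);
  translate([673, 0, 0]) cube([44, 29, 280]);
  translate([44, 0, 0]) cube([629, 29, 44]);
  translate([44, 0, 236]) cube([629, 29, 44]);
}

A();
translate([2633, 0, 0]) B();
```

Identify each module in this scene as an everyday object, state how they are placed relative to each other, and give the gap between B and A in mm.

The picture frame's nearest face is 260 mm from the I-beam's +x face.

A is an I-beam. B is a picture frame. The picture frame is on the floor beside the I-beam on its +x side. The gap between the picture frame and the I-beam is 260 mm.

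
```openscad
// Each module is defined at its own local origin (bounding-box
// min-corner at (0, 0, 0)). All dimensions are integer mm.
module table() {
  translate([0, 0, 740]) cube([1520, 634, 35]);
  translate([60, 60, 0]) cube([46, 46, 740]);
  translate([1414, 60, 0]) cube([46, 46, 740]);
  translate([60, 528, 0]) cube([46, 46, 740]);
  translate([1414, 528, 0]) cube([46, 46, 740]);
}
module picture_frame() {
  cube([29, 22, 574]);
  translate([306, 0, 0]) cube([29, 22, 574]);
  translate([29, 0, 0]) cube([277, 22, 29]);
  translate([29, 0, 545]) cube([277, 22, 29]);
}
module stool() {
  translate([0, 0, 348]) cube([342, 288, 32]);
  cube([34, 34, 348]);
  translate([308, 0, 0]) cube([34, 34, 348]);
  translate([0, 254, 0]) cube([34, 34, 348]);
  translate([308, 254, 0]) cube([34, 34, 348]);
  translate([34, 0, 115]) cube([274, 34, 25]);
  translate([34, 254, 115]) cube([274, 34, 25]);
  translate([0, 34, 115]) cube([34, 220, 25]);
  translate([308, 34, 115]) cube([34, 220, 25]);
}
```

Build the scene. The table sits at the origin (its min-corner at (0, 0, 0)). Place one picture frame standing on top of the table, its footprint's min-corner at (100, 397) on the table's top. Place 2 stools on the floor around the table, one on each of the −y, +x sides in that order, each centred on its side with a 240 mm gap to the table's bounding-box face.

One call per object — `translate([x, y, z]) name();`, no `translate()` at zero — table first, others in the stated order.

table();
translate([100, 397, 775]) picture_frame();
translate([589, -528, 0]) stool();
translate([1760, 173, 0]) stool();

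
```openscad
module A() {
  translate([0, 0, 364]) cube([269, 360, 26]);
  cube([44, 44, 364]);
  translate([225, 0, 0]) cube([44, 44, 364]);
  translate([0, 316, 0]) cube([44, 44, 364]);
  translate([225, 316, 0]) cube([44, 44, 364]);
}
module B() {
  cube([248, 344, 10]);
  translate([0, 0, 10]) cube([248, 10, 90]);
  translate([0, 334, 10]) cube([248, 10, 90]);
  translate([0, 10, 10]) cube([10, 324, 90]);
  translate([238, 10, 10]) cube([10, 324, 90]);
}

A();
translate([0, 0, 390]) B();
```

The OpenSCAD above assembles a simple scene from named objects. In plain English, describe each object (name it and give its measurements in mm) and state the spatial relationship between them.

A is a four-legged stool. The seat is a 269×360×26 mm slab whose top surface is at z = 390 mm; four square legs, each 44×44 mm in cross-section, run from the floor (z = 0) to the underside of the seat, each flush with a corner of the seat.

B is an open-topped rectangular box: outside dimensions 248×344×100 mm, with a uniform wall and base thickness of 10 mm. The base is a full 248×344 slab on the floor; four walls sit on top of the base. The front and back walls (the −y and +y sides) span the full width; the two side walls fit between them.

The open box is on top of the stool.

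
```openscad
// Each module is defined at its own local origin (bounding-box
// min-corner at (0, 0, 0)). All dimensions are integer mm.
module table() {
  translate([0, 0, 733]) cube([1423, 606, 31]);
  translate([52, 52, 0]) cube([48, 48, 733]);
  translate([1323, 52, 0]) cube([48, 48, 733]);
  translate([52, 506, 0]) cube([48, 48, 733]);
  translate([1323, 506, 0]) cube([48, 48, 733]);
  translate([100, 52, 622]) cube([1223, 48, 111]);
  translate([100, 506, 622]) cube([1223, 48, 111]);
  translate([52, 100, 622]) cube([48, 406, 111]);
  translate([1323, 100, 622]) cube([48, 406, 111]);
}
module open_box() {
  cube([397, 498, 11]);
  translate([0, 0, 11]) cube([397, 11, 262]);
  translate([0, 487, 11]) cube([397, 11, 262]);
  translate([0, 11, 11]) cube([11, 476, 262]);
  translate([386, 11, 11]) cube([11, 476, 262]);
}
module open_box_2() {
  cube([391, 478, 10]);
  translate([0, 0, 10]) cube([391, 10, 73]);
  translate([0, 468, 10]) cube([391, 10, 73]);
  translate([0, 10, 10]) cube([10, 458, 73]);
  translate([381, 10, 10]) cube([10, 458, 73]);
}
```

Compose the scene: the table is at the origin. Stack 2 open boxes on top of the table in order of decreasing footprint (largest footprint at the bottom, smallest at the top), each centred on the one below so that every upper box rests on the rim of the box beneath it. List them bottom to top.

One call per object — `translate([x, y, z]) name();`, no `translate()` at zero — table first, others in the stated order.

table();
translate([513, 54, 764]) open_box();
translate([516, 64, 1037]) open_box_2();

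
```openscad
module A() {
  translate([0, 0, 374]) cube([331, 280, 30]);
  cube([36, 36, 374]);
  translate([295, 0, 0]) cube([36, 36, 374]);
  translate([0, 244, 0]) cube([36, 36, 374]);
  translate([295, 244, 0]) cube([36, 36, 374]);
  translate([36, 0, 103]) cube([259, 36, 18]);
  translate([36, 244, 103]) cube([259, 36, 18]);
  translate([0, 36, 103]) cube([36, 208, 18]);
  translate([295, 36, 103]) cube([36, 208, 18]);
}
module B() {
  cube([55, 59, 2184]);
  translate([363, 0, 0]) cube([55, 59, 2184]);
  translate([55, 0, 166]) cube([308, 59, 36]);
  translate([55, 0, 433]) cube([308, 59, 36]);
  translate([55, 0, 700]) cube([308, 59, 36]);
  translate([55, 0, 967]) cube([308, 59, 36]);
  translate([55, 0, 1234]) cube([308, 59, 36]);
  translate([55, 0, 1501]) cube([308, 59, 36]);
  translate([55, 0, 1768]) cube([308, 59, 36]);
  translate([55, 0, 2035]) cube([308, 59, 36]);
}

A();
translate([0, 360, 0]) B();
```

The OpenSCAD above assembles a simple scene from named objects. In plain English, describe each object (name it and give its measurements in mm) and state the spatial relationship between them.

A is a four-legged stool. The seat is 331×280 mm, 30 mm thick, top at z = 404 mm. It stands on four square legs, each 36×36 mm in cross-section, from z = 0 to the seat underside, each flush with a corner of the seat. Four stretchers, 36 mm wide and 18 mm tall, connect adjacent legs with their undersides at z = 103 mm, each running between the inner faces of the legs it joins and aligned with the legs' outer faces on the other axis.

B is a straight ladder. Two 55×59 mm vertical rails, 2184 mm tall, stand 418 mm apart (outside-to-outside) with their front faces coplanar on the −y side. 8 rungs, each 59 mm deep and 36 mm tall, span between the inner faces of the rails, front faces flush with the rails. The lowest rung's underside is at z = 166 mm and rungs are spaced 267 mm apart (underside to underside).

The ladder is on the floor beside the stool on its +y side.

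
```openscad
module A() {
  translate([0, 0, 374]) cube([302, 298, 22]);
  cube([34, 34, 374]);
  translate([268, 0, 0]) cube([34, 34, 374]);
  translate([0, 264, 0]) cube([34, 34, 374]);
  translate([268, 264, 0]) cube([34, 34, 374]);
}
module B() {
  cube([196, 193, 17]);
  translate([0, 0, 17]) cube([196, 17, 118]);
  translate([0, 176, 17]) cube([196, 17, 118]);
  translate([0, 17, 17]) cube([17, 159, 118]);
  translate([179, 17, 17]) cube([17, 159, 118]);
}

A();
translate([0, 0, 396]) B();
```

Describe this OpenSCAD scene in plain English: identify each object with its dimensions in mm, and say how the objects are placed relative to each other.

A is a four-legged stool. The seat is a 302×298×22 mm slab whose top surface is at z = 396 mm; four square legs, each 34×34 mm in cross-section, run from the floor (z = 0) to the underside of the seat, each flush with a corner of the seat.

B is an open storage box with external size 196×193×135 mm and wall thickness 17 mm (the base is also 17 mm thick). The base covers the whole footprint; the four walls stand on the base, with the y-facing walls full-width and the x-facing walls fitting between their inner faces.

The open box is on top of the stool.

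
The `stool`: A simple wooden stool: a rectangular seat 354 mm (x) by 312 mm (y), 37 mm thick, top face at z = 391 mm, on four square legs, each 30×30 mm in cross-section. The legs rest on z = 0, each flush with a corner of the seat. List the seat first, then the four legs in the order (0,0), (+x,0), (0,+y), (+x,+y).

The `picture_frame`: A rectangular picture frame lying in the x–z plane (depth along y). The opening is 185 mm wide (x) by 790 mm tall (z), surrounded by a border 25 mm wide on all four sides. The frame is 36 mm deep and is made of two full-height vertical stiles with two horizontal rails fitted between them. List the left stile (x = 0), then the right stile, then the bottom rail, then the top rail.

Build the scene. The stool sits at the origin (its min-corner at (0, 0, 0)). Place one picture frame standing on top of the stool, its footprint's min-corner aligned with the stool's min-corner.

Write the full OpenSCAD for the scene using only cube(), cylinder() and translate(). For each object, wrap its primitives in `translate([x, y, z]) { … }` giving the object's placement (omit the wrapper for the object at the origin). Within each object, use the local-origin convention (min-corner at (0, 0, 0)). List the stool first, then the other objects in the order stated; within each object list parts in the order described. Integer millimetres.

translate([0, 0, 354]) cube([354, 312, 37]);
cube([30, 30, 354]);
translate([324, 0, 0]) cube([30, 30, 354]);
translate([0, 282, 0]) cube([30, 30, 354]);
translate([324, 282, 0]) cube([30, 30, 354]);
translate([0, 0, 391]) {
  cube([25, 36, 840]);
  translate([210, 0, 0]) cube([25, 36, 840]);
  translate([25, 0, 0]) cube([185, 36, 25]);
  translate([25, 0, 815]) cube([185, 36, 25]);
}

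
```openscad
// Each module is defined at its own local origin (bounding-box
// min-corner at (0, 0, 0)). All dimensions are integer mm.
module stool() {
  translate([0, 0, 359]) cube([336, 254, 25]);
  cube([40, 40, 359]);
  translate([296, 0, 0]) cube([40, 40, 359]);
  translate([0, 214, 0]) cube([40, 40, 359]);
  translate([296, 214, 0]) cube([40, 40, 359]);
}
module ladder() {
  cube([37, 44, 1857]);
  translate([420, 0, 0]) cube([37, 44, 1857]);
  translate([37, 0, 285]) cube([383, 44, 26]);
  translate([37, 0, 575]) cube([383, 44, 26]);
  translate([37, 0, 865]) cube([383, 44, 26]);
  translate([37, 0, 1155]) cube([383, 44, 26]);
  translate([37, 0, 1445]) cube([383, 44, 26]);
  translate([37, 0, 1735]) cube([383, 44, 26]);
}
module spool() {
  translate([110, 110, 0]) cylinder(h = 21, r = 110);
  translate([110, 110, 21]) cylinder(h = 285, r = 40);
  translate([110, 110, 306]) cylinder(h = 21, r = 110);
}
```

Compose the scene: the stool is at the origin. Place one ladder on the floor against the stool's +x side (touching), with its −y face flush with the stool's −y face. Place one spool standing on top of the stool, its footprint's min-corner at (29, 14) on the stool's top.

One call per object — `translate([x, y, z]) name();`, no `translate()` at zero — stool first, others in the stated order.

stool();
translate([336, 0, 0]) ladder();
translate([29, 14, 384]) spool();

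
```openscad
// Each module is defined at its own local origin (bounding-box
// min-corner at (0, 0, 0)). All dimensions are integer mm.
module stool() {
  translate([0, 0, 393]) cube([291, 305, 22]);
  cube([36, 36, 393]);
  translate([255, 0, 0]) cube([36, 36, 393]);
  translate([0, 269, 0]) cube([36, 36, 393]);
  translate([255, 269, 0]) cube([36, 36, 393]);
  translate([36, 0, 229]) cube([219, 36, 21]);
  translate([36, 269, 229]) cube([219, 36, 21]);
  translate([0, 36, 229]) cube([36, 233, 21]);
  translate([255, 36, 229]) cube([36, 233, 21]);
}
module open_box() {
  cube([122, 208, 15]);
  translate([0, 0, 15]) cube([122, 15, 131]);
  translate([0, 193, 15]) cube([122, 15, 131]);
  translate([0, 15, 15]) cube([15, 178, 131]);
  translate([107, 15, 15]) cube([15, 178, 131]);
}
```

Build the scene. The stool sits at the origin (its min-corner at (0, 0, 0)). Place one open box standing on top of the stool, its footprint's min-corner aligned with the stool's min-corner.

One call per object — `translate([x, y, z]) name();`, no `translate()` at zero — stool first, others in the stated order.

stool();
translate([0, 0, 415]) open_box();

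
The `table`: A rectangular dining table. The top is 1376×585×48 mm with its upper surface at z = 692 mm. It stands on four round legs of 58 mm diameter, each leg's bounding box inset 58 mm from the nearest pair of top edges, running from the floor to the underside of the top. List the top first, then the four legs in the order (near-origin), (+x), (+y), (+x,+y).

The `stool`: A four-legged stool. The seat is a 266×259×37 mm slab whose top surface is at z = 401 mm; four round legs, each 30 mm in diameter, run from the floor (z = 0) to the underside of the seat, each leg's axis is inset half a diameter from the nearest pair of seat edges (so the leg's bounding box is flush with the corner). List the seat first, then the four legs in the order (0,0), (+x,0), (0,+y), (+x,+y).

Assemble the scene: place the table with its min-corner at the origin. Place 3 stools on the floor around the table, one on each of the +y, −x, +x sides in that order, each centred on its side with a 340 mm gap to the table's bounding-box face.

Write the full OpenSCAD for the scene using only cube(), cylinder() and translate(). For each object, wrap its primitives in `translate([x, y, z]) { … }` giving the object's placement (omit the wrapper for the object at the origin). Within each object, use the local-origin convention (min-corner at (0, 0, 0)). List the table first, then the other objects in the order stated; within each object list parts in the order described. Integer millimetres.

translate([0, 0, 644]) cube([1376, 585, 48]);
translate([87, 87, 0]) cylinder(h = 644, r = 29);
translate([1289, 87, 0]) cylinder(h = 644, r = 29);
translate([87, 498, 0]) cylinder(h = 644, r = 29);
translate([1289, 498, 0]) cylinder(h = 644, r = 29);
translate([555, 925, 0]) {
  translate([0, 0, 364]) cube([266, 259, 37]);
  translate([15, 15, 0]) cylinder(h = 364, r = 15);
  translate([251, 15, 0]) cylinder(h = 364, r = 15);
  translate([15, 244, 0]) cylinder(h = 364, r = 15);
  translate([251, 244, 0]) cylinder(h = 364, r = 15);
}
translate([-606, 163, 0]) {
  translate([0, 0, 364]) cube([266, 259, 37]);
  translate([15, 15, 0]) cylinder(h = 364, r = 15);
  translate([251, 15, 0]) cylinder(h = 364, r = 15);
  translate([15, 244, 0]) cylinder(h = 364, r = 15);
  translate([251, 244, 0]) cylinder(h = 364, r = 15);
}
translate([1716, 163, 0]) {
  translate([0, 0, 364]) cube([266, 259, 37]);
  translate([15, 15, 0]) cylinder(h = 364, r = 15);
  translate([251, 15, 0]) cylinder(h = 364, r = 15);
  translate([15, 244, 0]) cylinder(h = 364, r = 15);
  translate([251, 244, 0]) cylinder(h = 364, r = 15);
}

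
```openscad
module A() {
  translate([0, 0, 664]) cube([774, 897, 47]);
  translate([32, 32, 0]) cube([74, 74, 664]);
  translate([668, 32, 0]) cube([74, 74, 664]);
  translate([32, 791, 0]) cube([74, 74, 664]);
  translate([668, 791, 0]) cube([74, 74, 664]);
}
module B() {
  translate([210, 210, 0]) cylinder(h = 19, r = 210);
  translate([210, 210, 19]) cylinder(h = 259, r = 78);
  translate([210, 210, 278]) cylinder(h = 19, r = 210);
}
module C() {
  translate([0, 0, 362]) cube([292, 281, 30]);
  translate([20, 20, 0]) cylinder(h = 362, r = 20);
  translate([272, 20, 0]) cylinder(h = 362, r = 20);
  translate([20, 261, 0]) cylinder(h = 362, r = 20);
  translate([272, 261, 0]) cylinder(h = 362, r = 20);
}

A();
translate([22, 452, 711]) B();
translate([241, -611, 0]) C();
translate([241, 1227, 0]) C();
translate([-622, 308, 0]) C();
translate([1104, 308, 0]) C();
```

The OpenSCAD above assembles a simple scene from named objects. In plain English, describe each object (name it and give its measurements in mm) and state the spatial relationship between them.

A is a table: top 774 mm (x) × 897 mm (y), 47 mm thick, upper face at z = 711 mm, on four 74×74 mm square legs, each inset 32 mm from the nearest pair of top edges, running from z = 0 to the bottom of the top.

B is a spool: two coaxial disc flanges of radius 210 mm and thickness 19 mm, joined by a core cylinder of radius 78 mm and height 259 mm. The lower flange rests on z = 0 and the three cylinders share a vertical axis.

C is a four-legged stool. The seat is a 292×281×30 mm slab whose top surface is at z = 392 mm; four round legs, each 40 mm in diameter, run from the floor (z = 0) to the underside of the seat, each leg's axis is inset half a diameter from the nearest pair of seat edges (so the leg's bounding box is flush with the corner).

The spool is on top of the table. Four stools sit around the table at the −y, +y, −x, +x sides.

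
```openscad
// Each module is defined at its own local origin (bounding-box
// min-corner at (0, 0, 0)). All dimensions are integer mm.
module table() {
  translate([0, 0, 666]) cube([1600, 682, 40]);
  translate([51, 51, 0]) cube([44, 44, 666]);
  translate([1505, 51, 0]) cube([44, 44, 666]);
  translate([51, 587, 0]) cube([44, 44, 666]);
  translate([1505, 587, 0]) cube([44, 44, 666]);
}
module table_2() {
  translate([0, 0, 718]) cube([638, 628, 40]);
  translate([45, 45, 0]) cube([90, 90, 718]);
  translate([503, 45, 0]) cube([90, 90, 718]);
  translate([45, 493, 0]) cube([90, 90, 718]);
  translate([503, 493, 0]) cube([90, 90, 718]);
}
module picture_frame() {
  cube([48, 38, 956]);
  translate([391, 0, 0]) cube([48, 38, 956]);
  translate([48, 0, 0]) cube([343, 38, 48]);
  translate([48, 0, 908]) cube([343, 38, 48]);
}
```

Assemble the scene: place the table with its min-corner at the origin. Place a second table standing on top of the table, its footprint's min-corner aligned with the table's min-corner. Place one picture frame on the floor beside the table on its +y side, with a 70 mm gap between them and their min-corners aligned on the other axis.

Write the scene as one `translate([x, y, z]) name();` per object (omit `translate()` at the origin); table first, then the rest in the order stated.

table();
translate([0, 0, 706]) table_2();
translate([0, 752, 0]) picture_frame();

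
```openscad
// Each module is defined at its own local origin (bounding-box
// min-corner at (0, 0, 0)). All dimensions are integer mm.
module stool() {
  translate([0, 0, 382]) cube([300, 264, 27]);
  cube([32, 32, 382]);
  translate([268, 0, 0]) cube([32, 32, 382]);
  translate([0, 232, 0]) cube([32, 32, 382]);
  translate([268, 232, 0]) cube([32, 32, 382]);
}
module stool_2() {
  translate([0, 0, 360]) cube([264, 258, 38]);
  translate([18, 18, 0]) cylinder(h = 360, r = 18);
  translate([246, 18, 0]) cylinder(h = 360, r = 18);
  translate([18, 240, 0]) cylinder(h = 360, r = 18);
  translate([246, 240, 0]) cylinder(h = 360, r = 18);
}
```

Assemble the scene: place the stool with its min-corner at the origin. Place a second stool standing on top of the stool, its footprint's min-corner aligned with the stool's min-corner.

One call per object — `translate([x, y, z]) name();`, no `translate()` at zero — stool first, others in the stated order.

stool();
translate([0, 0, 409]) stool_2();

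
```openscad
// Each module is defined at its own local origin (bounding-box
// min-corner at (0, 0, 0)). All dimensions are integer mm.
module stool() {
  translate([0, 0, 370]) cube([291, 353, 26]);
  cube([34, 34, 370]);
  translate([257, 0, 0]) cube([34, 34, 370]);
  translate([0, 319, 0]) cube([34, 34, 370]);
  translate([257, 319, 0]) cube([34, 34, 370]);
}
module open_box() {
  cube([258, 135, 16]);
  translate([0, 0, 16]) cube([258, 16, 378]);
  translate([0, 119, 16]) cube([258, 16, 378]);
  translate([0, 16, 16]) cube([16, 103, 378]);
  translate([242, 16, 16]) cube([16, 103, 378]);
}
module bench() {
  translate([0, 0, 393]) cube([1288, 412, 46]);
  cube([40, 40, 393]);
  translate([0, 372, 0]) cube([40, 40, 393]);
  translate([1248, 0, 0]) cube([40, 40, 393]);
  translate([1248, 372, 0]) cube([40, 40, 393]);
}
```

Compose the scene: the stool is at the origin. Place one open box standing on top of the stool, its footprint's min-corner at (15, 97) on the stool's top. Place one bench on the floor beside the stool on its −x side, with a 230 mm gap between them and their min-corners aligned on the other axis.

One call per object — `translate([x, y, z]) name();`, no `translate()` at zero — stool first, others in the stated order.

stool();
translate([15, 97, 396]) open_box();
translate([-1518, 0, 0]) bench();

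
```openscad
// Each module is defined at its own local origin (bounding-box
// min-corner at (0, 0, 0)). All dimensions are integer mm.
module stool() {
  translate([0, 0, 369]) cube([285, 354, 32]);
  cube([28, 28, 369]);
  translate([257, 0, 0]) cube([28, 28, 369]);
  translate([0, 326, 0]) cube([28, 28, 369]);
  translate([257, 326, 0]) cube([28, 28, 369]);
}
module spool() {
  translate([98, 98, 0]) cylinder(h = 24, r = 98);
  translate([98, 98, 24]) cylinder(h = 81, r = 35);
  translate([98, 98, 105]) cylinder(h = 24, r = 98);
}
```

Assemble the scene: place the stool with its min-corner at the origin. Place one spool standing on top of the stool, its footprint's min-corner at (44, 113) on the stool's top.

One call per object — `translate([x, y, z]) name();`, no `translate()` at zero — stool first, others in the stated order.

stool();
translate([44, 113, 401]) spool();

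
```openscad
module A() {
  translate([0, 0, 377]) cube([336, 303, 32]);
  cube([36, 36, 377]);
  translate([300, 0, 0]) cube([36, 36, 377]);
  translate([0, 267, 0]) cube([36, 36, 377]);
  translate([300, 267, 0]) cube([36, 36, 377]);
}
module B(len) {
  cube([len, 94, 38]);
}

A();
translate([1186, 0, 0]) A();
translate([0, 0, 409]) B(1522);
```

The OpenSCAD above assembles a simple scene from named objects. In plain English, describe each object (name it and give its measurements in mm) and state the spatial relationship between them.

A is a four-legged stool. The seat is 336×303 mm, 32 mm thick, top at z = 409 mm. It stands on four square legs, each 36×36 mm in cross-section, from z = 0 to the seat underside, each flush with a corner of the seat.

B is a rectangular beam 1522 mm long (x), 94 mm deep (y), 38 mm thick (z).

The beam spans the tops of two stools placed 850 mm apart, resting at z = 409 mm.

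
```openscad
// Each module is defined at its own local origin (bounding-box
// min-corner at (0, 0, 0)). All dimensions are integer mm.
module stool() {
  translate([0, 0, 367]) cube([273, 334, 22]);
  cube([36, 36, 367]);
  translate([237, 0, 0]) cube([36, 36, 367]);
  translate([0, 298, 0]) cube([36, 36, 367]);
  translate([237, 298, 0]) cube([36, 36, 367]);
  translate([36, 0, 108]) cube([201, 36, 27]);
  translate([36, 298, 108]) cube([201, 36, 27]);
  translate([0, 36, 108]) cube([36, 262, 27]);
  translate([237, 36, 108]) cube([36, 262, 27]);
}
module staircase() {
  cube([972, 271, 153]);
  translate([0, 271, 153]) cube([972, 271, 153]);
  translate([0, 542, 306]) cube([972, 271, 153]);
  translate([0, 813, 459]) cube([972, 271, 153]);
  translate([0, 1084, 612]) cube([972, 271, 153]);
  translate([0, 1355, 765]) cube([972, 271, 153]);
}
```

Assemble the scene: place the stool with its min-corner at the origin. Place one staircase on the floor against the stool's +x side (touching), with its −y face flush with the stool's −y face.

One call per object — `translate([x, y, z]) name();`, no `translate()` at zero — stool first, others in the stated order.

stool();
translate([273, 0, 0]) staircase();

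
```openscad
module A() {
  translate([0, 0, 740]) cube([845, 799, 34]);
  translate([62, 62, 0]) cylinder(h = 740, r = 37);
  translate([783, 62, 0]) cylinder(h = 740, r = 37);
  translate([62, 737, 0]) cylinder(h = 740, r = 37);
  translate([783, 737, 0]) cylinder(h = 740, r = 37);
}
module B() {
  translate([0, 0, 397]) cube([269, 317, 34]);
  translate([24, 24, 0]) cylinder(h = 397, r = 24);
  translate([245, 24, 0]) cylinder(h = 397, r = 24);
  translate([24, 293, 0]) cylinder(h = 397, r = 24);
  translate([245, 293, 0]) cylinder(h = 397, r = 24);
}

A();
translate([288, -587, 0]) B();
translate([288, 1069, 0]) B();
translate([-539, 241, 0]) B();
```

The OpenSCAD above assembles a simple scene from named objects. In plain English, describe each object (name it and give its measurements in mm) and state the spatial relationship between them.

A is a table: top 845 mm (x) × 799 mm (y), 34 mm thick, upper face at z = 774 mm, on four round legs of 74 mm diameter, each leg's bounding box inset 25 mm from the nearest pair of top edges, running from z = 0 to the bottom of the top.

B is a four-legged stool. The seat is a 269×317×34 mm slab whose top surface is at z = 431 mm; four round legs, each 48 mm in diameter, run from the floor (z = 0) to the underside of the seat, each leg's axis is inset half a diameter from the nearest pair of seat edges (so the leg's bounding box is flush with the corner).

Three stools sit around the table at the −y, +y, −x sides.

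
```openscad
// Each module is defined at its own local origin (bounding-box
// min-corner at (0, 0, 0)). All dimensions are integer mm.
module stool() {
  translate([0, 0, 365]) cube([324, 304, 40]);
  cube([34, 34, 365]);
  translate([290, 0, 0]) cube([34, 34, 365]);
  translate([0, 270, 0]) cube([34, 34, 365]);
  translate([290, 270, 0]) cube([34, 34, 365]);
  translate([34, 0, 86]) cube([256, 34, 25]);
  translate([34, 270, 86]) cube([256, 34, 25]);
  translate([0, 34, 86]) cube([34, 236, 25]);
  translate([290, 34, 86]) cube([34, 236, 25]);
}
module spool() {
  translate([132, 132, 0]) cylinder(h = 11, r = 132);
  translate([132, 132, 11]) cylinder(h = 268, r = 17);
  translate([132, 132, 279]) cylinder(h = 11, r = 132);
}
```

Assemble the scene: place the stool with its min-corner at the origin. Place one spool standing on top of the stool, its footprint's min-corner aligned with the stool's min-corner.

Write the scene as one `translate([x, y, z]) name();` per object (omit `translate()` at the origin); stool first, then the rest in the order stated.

stool();
translate([0, 0, 405]) spool();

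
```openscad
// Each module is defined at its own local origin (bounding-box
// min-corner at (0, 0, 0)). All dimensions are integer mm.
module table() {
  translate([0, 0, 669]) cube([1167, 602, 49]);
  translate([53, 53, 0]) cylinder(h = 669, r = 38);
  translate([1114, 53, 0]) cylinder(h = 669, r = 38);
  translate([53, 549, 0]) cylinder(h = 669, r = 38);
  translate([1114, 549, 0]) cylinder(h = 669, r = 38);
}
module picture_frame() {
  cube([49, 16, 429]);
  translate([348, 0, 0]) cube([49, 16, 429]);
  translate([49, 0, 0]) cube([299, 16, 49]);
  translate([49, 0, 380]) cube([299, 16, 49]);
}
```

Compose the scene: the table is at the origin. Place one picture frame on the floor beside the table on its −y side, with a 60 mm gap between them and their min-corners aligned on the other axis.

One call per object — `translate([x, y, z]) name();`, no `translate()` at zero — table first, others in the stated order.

table();
translate([0, -76, 0]) picture_frame();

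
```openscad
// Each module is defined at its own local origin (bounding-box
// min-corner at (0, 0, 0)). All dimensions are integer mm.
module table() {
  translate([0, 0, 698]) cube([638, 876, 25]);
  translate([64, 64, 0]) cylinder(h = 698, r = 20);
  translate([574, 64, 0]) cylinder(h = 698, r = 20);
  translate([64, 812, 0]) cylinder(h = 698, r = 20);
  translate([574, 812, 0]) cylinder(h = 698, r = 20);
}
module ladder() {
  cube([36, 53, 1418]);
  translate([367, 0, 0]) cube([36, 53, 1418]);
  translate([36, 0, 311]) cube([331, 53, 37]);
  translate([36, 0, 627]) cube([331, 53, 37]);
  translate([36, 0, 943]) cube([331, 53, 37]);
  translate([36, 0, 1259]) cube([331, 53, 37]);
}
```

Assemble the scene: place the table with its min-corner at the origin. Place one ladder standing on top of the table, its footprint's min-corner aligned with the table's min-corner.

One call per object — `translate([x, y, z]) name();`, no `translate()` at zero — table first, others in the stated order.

table();
translate([0, 0, 723]) ladder();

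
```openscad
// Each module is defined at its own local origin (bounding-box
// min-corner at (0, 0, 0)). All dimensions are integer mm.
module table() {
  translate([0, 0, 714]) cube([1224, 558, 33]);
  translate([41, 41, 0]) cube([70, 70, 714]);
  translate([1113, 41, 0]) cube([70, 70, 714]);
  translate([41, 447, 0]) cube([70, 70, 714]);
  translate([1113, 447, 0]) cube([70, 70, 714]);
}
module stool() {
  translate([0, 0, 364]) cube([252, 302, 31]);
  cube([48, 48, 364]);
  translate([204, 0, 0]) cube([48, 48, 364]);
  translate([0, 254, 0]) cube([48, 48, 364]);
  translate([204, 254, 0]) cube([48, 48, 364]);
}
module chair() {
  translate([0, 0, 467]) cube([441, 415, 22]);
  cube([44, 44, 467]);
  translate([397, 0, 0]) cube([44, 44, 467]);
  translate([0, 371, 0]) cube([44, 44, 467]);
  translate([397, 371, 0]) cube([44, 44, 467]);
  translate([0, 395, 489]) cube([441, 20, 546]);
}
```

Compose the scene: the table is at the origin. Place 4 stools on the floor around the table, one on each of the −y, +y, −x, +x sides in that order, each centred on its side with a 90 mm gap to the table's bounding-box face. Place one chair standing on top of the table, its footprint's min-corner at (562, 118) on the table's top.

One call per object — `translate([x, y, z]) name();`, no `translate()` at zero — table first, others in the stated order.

table();
translate([486, -392, 0]) stool();
translate([486, 648, 0]) stool();
translate([-342, 128, 0]) stool();
translate([1314, 128, 0]) stool();
translate([562, 118, 747]) chair();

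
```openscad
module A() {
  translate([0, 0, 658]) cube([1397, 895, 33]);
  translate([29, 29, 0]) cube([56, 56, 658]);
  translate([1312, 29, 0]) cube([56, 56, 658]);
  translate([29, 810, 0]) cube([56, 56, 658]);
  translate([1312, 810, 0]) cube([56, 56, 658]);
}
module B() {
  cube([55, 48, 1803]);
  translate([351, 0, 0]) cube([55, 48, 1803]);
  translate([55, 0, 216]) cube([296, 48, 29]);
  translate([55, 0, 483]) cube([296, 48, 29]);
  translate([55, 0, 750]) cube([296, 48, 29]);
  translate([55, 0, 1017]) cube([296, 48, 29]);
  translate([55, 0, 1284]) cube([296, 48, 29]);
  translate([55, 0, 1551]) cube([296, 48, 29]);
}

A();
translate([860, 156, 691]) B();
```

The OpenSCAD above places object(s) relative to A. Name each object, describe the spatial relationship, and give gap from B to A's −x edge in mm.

A is a table. B is a ladder. The ladder is on top of the table. The gap from the ladder to the table's −x edge is 860 mm.

The ladder's min-x is at 860; the table's min-x is 0; gap = 860 mm.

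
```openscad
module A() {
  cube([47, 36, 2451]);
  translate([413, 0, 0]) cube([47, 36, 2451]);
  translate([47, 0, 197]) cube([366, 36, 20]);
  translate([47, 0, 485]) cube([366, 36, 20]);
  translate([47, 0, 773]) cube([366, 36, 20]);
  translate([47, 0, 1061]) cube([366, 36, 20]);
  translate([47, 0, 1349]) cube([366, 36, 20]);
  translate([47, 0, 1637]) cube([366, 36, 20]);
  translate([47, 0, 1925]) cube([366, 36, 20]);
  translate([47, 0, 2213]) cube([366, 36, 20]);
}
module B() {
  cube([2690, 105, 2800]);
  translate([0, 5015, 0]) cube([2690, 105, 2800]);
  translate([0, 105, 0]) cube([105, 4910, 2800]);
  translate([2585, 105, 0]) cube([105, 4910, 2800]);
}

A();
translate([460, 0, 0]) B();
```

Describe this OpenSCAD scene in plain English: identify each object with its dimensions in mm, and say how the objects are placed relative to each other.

A is a straight ladder. Two 47×36 mm vertical rails, 2451 mm tall, stand 460 mm apart (outside-to-outside) with their front faces coplanar on the −y side. 8 rungs, each 36 mm deep and 20 mm tall, span between the inner faces of the rails, front faces flush with the rails. The lowest rung's underside is at z = 197 mm and rungs are spaced 288 mm apart (underside to underside).

B is a box-shaped house frame (walls only): outside footprint 2690×5120 mm, wall height 2800 mm, wall thickness 105 mm. The two y-facing walls run the full x-width; the two x-facing walls fit between the inner faces of the y-facing walls.

The house frame is against the ladder's +x side, with their −y faces flush.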